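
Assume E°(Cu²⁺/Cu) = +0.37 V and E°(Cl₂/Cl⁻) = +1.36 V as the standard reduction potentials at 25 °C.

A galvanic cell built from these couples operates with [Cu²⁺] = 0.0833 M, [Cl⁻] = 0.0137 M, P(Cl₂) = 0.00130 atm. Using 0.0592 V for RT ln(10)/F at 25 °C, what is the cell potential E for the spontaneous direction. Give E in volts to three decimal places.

Cl₂/Cl⁻ is the cathode (higher E°), Cu²⁺/Cu the anode: E°cell = +1.36 − (+0.37) = +0.99 V, n = 2.
Overall: Cl₂(g) + Cu(s) → 2 Cl⁻(aq) + Cu²⁺(aq)
Q = [Cl⁻]^2·[Cu²⁺] / (P(Cl₂)); log Q = -1.920.
E = E° − (0.0592/n) log Q = +0.99 − (0.0592/2)(-1.920) = +1.047 V.

+1.047 V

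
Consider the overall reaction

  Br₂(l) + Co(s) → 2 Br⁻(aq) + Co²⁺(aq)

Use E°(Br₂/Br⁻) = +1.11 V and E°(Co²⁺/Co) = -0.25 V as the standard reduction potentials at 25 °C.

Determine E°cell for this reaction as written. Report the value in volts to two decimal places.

+1.36 V

The Br₂/Br⁻ couple has the higher reduction potential, so it is the cathode; Co²⁺/Co is oxidised at the anode.
E°cell = E°(cathode) − E°(anode) = (+1.11) − (-0.25) = +1.36 V.
Since E°cell > 0, the reaction is spontaneous under standard conditions.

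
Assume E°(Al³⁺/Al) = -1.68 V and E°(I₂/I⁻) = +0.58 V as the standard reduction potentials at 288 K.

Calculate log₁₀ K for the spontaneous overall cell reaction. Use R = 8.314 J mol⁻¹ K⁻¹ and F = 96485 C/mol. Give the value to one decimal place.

Cathode: I₂/I⁻; anode: Al³⁺/Al. E°cell = (+0.58) − (-1.68) = +2.26 V, with n = 6.
ΔG° = −nFE° = −RT ln K, so ln K = nFE°/(RT) = (6)(96485)(+2.26) / ((8.314)(288)) = 546.408.
log₁₀ K = 546.408 / ln 10 = 237.3.

237.3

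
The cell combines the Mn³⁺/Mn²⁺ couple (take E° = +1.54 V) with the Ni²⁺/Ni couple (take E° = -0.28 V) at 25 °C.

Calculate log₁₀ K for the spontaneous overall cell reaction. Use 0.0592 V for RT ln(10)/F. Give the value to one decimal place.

61.5

Cathode: Mn³⁺/Mn²⁺; anode: Ni²⁺/Ni. E°cell = +1.82 V, n = 2.
log K = nE°cell / 0.0592 = (2)(+1.82) / 0.0592 = 61.5.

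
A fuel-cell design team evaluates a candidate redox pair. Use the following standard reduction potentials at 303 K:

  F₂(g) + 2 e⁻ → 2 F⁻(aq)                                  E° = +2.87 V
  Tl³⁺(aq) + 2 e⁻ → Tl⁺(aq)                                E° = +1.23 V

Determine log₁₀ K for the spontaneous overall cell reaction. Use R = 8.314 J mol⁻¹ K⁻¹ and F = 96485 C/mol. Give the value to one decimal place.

54.6

Cathode: F₂/F⁻; anode: Tl³⁺/Tl⁺. E°cell = (+2.87) − (+1.23) = +1.64 V, with n = 2.
ΔG° = −nFE° = −RT ln K, so ln K = nFE°/(RT) = (2)(96485)(+1.64) / ((8.314)(303)) = 125.626.
log₁₀ K = 125.626 / ln 10 = 54.6.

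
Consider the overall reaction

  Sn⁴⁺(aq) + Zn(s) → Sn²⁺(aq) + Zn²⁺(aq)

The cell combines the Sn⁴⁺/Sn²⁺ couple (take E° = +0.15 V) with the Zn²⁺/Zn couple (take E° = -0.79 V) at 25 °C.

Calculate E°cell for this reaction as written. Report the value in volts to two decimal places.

The Sn⁴⁺/Sn²⁺ couple has the higher reduction potential, so it is the cathode; Zn²⁺/Zn is oxidised at the anode.
E°cell = E°(cathode) − E°(anode) = (+0.15) − (-0.79) = +0.94 V.

+0.94 V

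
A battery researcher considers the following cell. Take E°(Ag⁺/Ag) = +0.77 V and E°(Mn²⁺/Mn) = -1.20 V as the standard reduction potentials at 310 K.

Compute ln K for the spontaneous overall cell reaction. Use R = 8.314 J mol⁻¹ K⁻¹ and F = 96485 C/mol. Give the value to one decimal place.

147.5

Cathode: Ag⁺/Ag; anode: Mn²⁺/Mn. E°cell = (+0.77) − (-1.20) = +1.97 V, with n = 2.
ΔG° = −nFE° = −RT ln K, so ln K = nFE°/(RT) = (2)(96485)(+1.97) / ((8.314)(310)) = 147.497.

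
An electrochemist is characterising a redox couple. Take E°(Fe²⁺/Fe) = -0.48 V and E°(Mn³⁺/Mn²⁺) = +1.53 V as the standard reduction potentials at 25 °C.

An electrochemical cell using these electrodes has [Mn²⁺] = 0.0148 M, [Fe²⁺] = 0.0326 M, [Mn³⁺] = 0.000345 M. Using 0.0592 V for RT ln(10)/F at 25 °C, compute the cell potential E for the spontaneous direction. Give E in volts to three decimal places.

+1.957 V

Mn³⁺/Mn²⁺ is the cathode (higher E°), Fe²⁺/Fe the anode: E°cell = +1.53 − (-0.48) = +2.01 V, n = 2.
Overall: 2 Mn³⁺(aq) + Fe(s) → 2 Mn²⁺(aq) + Fe²⁺(aq)
Q = [Mn²⁺]^2·[Fe²⁺] / ([Mn³⁺]^2); log Q = 1.778.
E = E° − (0.0592/n) log Q = +2.01 − (0.0592/2)(1.778) = +1.957 V.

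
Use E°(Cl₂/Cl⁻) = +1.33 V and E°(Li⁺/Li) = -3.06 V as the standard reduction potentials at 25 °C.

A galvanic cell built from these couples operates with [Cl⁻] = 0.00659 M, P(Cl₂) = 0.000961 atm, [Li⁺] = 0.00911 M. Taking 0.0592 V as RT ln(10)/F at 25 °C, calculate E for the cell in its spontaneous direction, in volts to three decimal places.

Cl₂/Cl⁻ is the cathode (higher E°), Li⁺/Li the anode: E°cell = +1.33 − (-3.06) = +4.39 V, n = 2.
Overall: Cl₂(g) + 2 Li(s) → 2 Cl⁻(aq) + 2 Li⁺(aq)
Q = [Cl⁻]^2·[Li⁺]^2 / (P(Cl₂)); log Q = -5.426.
E = E° − (0.0592/n) log Q = +4.39 − (0.0592/2)(-5.426) = +4.551 V.

+4.551 V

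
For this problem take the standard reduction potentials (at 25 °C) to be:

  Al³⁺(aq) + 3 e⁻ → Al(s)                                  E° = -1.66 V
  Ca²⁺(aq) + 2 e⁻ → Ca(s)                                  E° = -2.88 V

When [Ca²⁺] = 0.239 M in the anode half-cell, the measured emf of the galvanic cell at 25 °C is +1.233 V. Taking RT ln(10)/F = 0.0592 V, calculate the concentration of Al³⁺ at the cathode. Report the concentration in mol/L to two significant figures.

Al³⁺/Al is the cathode, Ca²⁺/Ca the anode: E°cell = +1.22 V, n = 6.
Overall reaction: 2 Al³⁺(aq) + 3 Ca(s) → 2 Al(s) + 3 Ca²⁺(aq); Q = [Ca²⁺]^3/[Al³⁺]^2.
From E = E° − (0.0592/n) log Q: log Q = (E° − E)·n/0.0592 = (+1.22 − (+1.233))·6/0.0592 = -1.3176.
So 2·log[Al³⁺] = 3·log(0.239) − log Q = -1.8648 − (-1.3176) = -0.5472; log[Al³⁺] = -0.5472 / 2 = -0.2736; [Al³⁺] = 10^(-0.2736) ≈ 0.53 M.

0.53 M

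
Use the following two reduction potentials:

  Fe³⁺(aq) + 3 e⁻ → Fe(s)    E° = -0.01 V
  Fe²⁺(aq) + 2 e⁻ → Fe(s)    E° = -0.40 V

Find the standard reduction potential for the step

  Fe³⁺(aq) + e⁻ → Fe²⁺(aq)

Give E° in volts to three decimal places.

+0.770 V

Sequential free energies add, so n₃E°₃ = n₁E°₁ + n₂E°₂.
With n₃ = 3, and the known step contributing 2×(-0.40) V, the unknown satisfies 1·E° = 3×(-0.01) − 2×(-0.40) = +0.770.
E° = +0.770 / 1 = +0.770 V.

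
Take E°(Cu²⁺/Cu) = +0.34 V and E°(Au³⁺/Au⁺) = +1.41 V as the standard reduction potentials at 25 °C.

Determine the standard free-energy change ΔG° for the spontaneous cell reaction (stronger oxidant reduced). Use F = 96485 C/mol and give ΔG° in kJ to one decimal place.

-206.5 kJ

Au³⁺/Au⁺ (E° = +1.41 V) is the cathode; Cu²⁺/Cu (E° = +0.34 V) is the anode, so E°cell = +1.07 V.
Balancing electrons gives n = 2 (lcm of 2 and 2).
ΔG° = −nFE° = −(2)(96485)(+1.07) = -206,478 J = -206.5 kJ.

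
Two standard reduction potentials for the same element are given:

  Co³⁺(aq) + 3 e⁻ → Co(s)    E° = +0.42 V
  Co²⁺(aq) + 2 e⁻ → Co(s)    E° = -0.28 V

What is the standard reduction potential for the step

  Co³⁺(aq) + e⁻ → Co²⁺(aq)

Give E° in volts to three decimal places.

+1.820 V

Sequential free energies add, so n₃E°₃ = n₁E°₁ + n₂E°₂.
With n₃ = 3, and the known step contributing 2×(-0.28) V, the unknown satisfies 1·E° = 3×(+0.42) − 2×(-0.28) = +1.820.
E° = +1.820 / 1 = +1.820 V.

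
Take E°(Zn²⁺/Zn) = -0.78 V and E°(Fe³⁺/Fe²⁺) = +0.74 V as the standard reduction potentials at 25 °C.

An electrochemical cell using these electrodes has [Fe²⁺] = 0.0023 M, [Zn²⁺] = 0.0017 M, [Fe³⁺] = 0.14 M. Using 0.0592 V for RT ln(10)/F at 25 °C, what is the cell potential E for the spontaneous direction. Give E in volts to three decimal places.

Fe³⁺/Fe²⁺ is the cathode (higher E°), Zn²⁺/Zn the anode: E°cell = +0.74 − (-0.78) = +1.52 V, n = 2.
Overall: 2 Fe³⁺(aq) + Zn(s) → 2 Fe²⁺(aq) + Zn²⁺(aq)
Q = [Fe²⁺]^2·[Zn²⁺] / ([Fe³⁺]^2); log Q = -6.338.
E = E° − (0.0592/n) log Q = +1.52 − (0.0592/2)(-6.338) = +1.708 V.

+1.708 V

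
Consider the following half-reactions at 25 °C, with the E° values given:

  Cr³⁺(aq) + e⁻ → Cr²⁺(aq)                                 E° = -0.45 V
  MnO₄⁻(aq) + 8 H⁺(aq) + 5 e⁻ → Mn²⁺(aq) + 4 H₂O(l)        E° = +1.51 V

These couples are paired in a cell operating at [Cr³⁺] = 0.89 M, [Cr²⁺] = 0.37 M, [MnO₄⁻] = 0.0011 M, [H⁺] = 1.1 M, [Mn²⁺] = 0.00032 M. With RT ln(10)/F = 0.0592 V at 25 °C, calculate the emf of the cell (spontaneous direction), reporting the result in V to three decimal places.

MnO₄⁻/Mn²⁺ is the cathode (higher E°), Cr³⁺/Cr²⁺ the anode: E°cell = +1.51 − (-0.45) = +1.96 V, n = 5.
Overall: MnO₄⁻(aq) + 8 H⁺(aq) + 5 Cr²⁺(aq) → Mn²⁺(aq) + 4 H₂O(l) + 5 Cr³⁺(aq)
Q = [Mn²⁺]·[Cr³⁺]^5 / ([MnO₄⁻]·[H⁺]^8·[Cr²⁺]^5); log Q = 1.039.
E = E° − (0.0592/n) log Q = +1.96 − (0.0592/5)(1.039) = +1.948 V.

+1.948 V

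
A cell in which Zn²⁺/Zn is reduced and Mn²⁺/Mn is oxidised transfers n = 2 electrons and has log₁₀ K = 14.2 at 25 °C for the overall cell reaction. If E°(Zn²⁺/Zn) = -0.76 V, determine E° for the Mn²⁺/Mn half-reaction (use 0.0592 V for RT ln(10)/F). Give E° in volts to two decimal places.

-1.18 V

E°cell = (0.0592/n)·log K = (0.0592/2)(14.2) = +0.420 V.
Since Zn²⁺/Zn is the cathode and Mn²⁺/Mn the anode, E°cell = E°(Zn²⁺/Zn) − E°(Mn²⁺/Mn).
So E°(Mn²⁺/Mn) = E°(Zn²⁺/Zn) − E°cell = (-0.76) − (+0.420) = -1.18 V.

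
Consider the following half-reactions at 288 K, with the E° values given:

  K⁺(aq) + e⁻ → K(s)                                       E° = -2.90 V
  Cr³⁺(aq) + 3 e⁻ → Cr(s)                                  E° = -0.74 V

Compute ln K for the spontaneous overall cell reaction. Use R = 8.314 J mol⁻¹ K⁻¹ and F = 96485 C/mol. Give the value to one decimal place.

Cathode: Cr³⁺/Cr; anode: K⁺/K. E°cell = (-0.74) − (-2.90) = +2.16 V, with n = 3.
ΔG° = −nFE° = −RT ln K, so ln K = nFE°/(RT) = (3)(96485)(+2.16) / ((8.314)(288)) = 261.115.

261.1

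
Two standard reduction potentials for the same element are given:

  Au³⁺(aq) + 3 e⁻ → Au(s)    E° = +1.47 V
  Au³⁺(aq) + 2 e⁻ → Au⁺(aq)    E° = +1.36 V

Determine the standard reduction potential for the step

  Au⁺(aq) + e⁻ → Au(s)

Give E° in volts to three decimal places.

+1.690 V

Sequential free energies add, so n₃E°₃ = n₁E°₁ + n₂E°₂.
With n₃ = 3, and the known step contributing 2×(+1.36) V, the unknown satisfies 1·E° = 3×(+1.47) − 2×(+1.36) = +1.690.
E° = +1.690 / 1 = +1.690 V.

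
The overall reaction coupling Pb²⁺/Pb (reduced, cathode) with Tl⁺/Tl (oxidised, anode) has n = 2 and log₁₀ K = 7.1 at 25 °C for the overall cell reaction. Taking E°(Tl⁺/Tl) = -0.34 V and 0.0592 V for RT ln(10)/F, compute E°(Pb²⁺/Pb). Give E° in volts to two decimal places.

-0.13 V

E°cell = (0.0592/n)·log K = (0.0592/2)(7.1) = +0.210 V.
Since Pb²⁺/Pb is the cathode and Tl⁺/Tl the anode, E°cell = E°(Pb²⁺/Pb) − E°(Tl⁺/Tl).
So E°(Pb²⁺/Pb) = E°cell + E°(Tl⁺/Tl) = +0.210 + (-0.34) = -0.13 V.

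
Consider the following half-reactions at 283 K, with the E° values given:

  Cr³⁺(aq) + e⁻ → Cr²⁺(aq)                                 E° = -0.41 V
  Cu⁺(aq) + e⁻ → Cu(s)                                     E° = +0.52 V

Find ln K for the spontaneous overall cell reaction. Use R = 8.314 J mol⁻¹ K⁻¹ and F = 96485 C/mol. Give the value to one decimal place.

38.1

Cathode: Cu⁺/Cu; anode: Cr³⁺/Cr²⁺. E°cell = (+0.52) − (-0.41) = +0.93 V, with n = 1.
ΔG° = −nFE° = −RT ln K, so ln K = nFE°/(RT) = (1)(96485)(+0.93) / ((8.314)(283)) = 38.137.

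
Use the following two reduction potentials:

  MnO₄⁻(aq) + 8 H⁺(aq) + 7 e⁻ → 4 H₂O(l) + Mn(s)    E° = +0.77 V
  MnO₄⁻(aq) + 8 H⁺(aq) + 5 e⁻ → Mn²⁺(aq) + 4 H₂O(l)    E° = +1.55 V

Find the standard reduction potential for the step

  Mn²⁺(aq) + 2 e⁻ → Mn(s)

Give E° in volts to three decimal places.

-1.180 V

Sequential free energies add, so n₃E°₃ = n₁E°₁ + n₂E°₂.
With n₃ = 7, and the known step contributing 5×(+1.55) V, the unknown satisfies 2·E° = 7×(+0.77) − 5×(+1.55) = -2.360.
E° = -2.360 / 2 = -1.180 V.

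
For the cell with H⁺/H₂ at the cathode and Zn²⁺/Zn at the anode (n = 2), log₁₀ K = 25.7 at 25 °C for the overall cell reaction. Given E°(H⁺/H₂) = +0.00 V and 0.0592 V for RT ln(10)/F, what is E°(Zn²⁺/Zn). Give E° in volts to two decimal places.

-0.76 V

E°cell = (0.0592/n)·log K = (0.0592/2)(25.7) = +0.761 V.
Since H⁺/H₂ is the cathode and Zn²⁺/Zn the anode, E°cell = E°(H⁺/H₂) − E°(Zn²⁺/Zn).
So E°(Zn²⁺/Zn) = E°(H⁺/H₂) − E°cell = (+0.00) − (+0.761) = -0.76 V.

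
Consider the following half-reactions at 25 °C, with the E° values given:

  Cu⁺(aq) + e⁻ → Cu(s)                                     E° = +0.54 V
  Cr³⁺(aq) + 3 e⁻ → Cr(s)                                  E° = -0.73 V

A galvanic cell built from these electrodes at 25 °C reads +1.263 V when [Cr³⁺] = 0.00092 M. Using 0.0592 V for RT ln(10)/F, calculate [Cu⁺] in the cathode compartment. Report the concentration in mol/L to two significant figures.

Cu⁺/Cu is the cathode, Cr³⁺/Cr the anode: E°cell = +1.27 V, n = 3.
Overall reaction: 3 Cu⁺(aq) + Cr(s) → 3 Cu(s) + Cr³⁺(aq); Q = [Cr³⁺]^1/[Cu⁺]^3.
From E = E° − (0.0592/n) log Q: log Q = (E° − E)·n/0.0592 = (+1.27 − (+1.263))·3/0.0592 = 0.3547.
So 3·log[Cu⁺] = 1·log(0.00092) − log Q = -3.0362 − (0.3547) = -3.3909; log[Cu⁺] = -3.3909 / 3 = -1.1303; [Cu⁺] = 10^(-1.1303) ≈ 0.074 M.

0.074 M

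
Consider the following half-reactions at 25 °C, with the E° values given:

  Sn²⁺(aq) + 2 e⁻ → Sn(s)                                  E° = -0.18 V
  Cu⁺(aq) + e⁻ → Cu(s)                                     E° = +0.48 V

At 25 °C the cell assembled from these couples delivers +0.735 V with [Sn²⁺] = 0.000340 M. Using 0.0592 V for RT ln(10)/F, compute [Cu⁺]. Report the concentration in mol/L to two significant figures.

0.34 M

Cu⁺/Cu is the cathode, Sn²⁺/Sn the anode: E°cell = +0.66 V, n = 2.
Overall reaction: 2 Cu⁺(aq) + Sn(s) → 2 Cu(s) + Sn²⁺(aq); Q = [Sn²⁺]^1/[Cu⁺]^2.
From E = E° − (0.0592/n) log Q: log Q = (E° − E)·n/0.0592 = (+0.66 − (+0.735))·2/0.0592 = -2.5338.
So 2·log[Cu⁺] = 1·log(0.00034) − log Q = -3.4685 − (-2.5338) = -0.9347; log[Cu⁺] = -0.9347 / 2 = -0.4673; [Cu⁺] = 10^(-0.4673) ≈ 0.34 M.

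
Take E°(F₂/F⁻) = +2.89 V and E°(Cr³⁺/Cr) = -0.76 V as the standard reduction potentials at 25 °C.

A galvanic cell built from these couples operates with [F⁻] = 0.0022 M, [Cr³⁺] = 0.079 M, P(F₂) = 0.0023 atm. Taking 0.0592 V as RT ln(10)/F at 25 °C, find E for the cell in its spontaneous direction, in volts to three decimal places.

F₂/F⁻ is the cathode (higher E°), Cr³⁺/Cr the anode: E°cell = +2.89 − (-0.76) = +3.65 V, n = 6.
Overall: 3 F₂(g) + 2 Cr(s) → 6 F⁻(aq) + 2 Cr³⁺(aq)
Q = [F⁻]^6·[Cr³⁺]^2 / (P(F₂)^3); log Q = -10.235.
E = E° − (0.0592/n) log Q = +3.65 − (0.0592/6)(-10.235) = +3.751 V.

+3.751 V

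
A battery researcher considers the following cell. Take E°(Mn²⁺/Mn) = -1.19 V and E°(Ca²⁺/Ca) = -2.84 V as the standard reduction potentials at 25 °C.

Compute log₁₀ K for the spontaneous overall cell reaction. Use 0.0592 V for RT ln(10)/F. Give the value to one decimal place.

Cathode: Mn²⁺/Mn; anode: Ca²⁺/Ca. E°cell = +1.65 V, n = 2.
log K = nE°cell / 0.0592 = (2)(+1.65) / 0.0592 = 55.7.

55.7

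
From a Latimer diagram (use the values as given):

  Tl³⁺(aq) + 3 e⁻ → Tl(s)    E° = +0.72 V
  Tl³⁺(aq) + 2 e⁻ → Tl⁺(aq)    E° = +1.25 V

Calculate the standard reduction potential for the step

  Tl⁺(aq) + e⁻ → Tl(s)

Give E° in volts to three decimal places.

Sequential free energies add, so n₃E°₃ = n₁E°₁ + n₂E°₂.
With n₃ = 3, and the known step contributing 2×(+1.25) V, the unknown satisfies 1·E° = 3×(+0.72) − 2×(+1.25) = -0.340.
E° = -0.340 / 1 = -0.340 V.

-0.340 V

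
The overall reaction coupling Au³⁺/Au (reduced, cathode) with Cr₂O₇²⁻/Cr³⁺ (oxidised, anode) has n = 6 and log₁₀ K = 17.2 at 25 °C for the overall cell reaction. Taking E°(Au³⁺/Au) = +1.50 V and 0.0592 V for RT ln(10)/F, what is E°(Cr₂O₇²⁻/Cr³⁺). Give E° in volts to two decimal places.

+1.33 V

E°cell = (0.0592/n)·log K = (0.0592/6)(17.2) = +0.170 V.
Since Au³⁺/Au is the cathode and Cr₂O₇²⁻/Cr³⁺ the anode, E°cell = E°(Au³⁺/Au) − E°(Cr₂O₇²⁻/Cr³⁺).
So E°(Cr₂O₇²⁻/Cr³⁺) = E°(Au³⁺/Au) − E°cell = (+1.50) − (+0.170) = +1.33 V.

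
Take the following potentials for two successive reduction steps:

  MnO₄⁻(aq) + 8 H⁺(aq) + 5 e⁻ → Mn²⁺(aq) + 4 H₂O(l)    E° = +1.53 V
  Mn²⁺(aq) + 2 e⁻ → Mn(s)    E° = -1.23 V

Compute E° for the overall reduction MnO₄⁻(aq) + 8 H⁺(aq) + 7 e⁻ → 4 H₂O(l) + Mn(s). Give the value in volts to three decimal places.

Since ΔG° = −nFE° is additive over sequential reductions, n₃E°₃ = n₁E°₁ + n₂E°₂.
E°₃ = (5×+1.53 + 2×-1.23) / 7 = (+5.190) / 7 = +0.741 V.

+0.741 V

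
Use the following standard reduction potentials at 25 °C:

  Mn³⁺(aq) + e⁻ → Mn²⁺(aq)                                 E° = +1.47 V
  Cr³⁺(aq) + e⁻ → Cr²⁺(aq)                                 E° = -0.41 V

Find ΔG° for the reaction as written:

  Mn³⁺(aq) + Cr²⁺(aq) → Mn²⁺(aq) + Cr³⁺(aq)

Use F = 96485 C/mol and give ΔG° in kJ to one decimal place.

As written, Mn³⁺/Mn²⁺ is reduced (cathode) and Cr³⁺/Cr²⁺ is oxidised (anode), so E°cell = (+1.47) − (-0.41) = +1.88 V.
Balancing electrons gives n = 1.
ΔG° = −nFE° = −(1)(96485)(+1.88) = -181,392 J = -181.4 kJ.

-181.4 kJ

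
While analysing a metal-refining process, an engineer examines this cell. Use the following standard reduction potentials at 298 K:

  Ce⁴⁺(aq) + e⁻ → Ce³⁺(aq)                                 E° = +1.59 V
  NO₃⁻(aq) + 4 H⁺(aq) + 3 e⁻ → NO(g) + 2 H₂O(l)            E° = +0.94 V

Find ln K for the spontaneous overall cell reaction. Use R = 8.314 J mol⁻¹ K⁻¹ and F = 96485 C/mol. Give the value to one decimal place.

75.9

Cathode: Ce⁴⁺/Ce³⁺; anode: NO₃⁻/NO. E°cell = (+1.59) − (+0.94) = +0.65 V, with n = 3.
ΔG° = −nFE° = −RT ln K, so ln K = nFE°/(RT) = (3)(96485)(+0.65) / ((8.314)(298)) = 75.940.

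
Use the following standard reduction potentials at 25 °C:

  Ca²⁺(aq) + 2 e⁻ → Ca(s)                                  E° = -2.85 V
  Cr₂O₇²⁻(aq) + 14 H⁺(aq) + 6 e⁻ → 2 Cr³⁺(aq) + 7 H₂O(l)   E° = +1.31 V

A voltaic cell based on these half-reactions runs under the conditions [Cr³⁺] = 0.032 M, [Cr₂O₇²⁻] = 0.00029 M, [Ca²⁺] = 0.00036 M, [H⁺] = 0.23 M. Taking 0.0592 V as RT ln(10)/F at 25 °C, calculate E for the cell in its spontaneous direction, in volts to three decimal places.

+4.168 V

Cr₂O₇²⁻/Cr³⁺ is the cathode (higher E°), Ca²⁺/Ca the anode: E°cell = +1.31 − (-2.85) = +4.16 V, n = 6.
Overall: Cr₂O₇²⁻(aq) + 14 H⁺(aq) + 3 Ca(s) → 2 Cr³⁺(aq) + 7 H₂O(l) + 3 Ca²⁺(aq)
Q = [Cr³⁺]^2·[Ca²⁺]^3 / ([Cr₂O₇²⁻]·[H⁺]^14); log Q = -0.847.
E = E° − (0.0592/n) log Q = +4.16 − (0.0592/6)(-0.847) = +4.168 V.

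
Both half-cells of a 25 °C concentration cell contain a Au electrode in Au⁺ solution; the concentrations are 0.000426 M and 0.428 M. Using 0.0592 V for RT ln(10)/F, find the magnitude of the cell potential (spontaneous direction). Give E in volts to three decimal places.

+0.178 V

For a concentration cell E°cell = 0. The 0.428 M side is the cathode (reduction is favoured where [Au⁺] is higher).
With n = 1, E = −(0.0592/1) log([Au⁺]ₐₙ/[Au⁺]꜀ₐₜ) = −(0.0592/1) log(0.000426/0.428) = −(0.0592/1)(-3.002) = +0.178 V.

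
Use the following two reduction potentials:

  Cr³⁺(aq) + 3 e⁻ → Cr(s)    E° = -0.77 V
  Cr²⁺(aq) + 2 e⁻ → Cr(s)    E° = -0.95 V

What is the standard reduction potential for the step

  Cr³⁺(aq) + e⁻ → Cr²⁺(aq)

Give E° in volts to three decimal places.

-0.410 V

Sequential free energies add, so n₃E°₃ = n₁E°₁ + n₂E°₂.
With n₃ = 3, and the known step contributing 2×(-0.95) V, the unknown satisfies 1·E° = 3×(-0.77) − 2×(-0.95) = -0.410.
E° = -0.410 / 1 = -0.410 V.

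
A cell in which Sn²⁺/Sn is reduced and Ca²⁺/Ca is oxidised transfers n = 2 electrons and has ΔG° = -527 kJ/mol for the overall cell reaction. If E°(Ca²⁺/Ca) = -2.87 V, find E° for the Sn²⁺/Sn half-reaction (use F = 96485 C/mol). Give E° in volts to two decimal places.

E°cell = −ΔG°/(nF) = −(-527×10³)/((2)(96485)) = +2.731 V.
Since Sn²⁺/Sn is the cathode and Ca²⁺/Ca the anode, E°cell = E°(Sn²⁺/Sn) − E°(Ca²⁺/Ca).
So E°(Sn²⁺/Sn) = E°cell + E°(Ca²⁺/Ca) = +2.731 + (-2.87) = -0.14 V.

-0.14 V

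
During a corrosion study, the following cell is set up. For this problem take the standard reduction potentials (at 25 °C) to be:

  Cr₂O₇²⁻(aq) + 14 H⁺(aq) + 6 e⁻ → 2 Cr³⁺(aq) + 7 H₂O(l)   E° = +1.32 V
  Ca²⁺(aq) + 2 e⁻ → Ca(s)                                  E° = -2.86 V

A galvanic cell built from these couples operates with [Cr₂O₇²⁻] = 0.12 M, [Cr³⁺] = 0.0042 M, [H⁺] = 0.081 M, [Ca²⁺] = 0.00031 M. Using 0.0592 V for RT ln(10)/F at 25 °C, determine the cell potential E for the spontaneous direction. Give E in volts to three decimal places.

+4.171 V

Cr₂O₇²⁻/Cr³⁺ is the cathode (higher E°), Ca²⁺/Ca the anode: E°cell = +1.32 − (-2.86) = +4.18 V, n = 6.
Overall: Cr₂O₇²⁻(aq) + 14 H⁺(aq) + 3 Ca(s) → 2 Cr³⁺(aq) + 7 H₂O(l) + 3 Ca²⁺(aq)
Q = [Cr³⁺]^2·[Ca²⁺]^3 / ([Cr₂O₇²⁻]·[H⁺]^14); log Q = 0.923.
E = E° − (0.0592/n) log Q = +4.18 − (0.0592/6)(0.923) = +4.171 V.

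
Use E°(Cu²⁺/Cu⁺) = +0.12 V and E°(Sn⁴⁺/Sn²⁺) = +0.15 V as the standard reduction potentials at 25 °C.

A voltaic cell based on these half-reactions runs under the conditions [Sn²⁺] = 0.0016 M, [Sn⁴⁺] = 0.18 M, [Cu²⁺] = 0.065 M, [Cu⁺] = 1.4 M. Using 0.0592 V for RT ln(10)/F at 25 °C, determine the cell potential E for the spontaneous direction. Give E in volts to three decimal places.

Sn⁴⁺/Sn²⁺ is the cathode (higher E°), Cu²⁺/Cu⁺ the anode: E°cell = +0.15 − (+0.12) = +0.03 V, n = 2.
Overall: Sn⁴⁺(aq) + 2 Cu⁺(aq) → Sn²⁺(aq) + 2 Cu²⁺(aq)
Q = [Sn²⁺]·[Cu²⁺]^2 / ([Sn⁴⁺]·[Cu⁺]^2); log Q = -4.718.
E = E° − (0.0592/n) log Q = +0.03 − (0.0592/2)(-4.718) = +0.170 V.

+0.170 V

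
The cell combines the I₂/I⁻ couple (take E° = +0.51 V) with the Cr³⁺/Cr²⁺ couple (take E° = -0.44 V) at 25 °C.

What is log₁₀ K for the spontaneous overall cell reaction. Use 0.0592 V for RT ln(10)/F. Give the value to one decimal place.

Cathode: I₂/I⁻; anode: Cr³⁺/Cr²⁺. E°cell = +0.95 V, n = 2.
log K = nE°cell / 0.0592 = (2)(+0.95) / 0.0592 = 32.1.

32.1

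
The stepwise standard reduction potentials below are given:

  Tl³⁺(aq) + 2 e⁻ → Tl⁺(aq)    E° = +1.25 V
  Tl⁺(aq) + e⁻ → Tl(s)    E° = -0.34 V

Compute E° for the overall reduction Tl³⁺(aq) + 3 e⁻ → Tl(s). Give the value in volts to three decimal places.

Standard free energies of sequential steps add: ΔG°₃ = ΔG°₁ + ΔG°₂, so n₃E°₃ = n₁E°₁ + n₂E°₂.
E°₃ = (2×+1.25 + 1×-0.34) / 3 = (+2.160) / 3 = +0.720 V.

+0.720 V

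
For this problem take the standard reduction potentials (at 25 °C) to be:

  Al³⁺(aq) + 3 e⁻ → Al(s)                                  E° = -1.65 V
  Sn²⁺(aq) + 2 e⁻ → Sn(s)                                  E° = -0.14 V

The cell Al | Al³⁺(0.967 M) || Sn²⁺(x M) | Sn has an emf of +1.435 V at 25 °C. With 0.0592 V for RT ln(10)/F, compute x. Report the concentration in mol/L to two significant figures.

0.0029 M

Sn²⁺/Sn is the cathode, Al³⁺/Al the anode: E°cell = +1.51 V, n = 6.
Overall reaction: 3 Sn²⁺(aq) + 2 Al(s) → 3 Sn(s) + 2 Al³⁺(aq); Q = [Al³⁺]^2/[Sn²⁺]^3.
From E = E° − (0.0592/n) log Q: log Q = (E° − E)·n/0.0592 = (+1.51 − (+1.435))·6/0.0592 = 7.6014.
So 3·log[Sn²⁺] = 2·log(0.967) − log Q = -0.0291 − (7.6014) = -7.6305; log[Sn²⁺] = -7.6305 / 3 = -2.5435; [Sn²⁺] = 10^(-2.5435) ≈ 0.0029 M.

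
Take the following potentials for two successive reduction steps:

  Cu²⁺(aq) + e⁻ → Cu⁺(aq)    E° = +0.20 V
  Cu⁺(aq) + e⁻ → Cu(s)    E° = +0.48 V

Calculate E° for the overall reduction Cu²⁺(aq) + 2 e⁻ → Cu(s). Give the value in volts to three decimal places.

Since ΔG° = −nFE° is additive over sequential reductions, n₃E°₃ = n₁E°₁ + n₂E°₂.
E°₃ = (1×+0.20 + 1×+0.48) / 2 = (+0.680) / 2 = +0.340 V.

+0.340 V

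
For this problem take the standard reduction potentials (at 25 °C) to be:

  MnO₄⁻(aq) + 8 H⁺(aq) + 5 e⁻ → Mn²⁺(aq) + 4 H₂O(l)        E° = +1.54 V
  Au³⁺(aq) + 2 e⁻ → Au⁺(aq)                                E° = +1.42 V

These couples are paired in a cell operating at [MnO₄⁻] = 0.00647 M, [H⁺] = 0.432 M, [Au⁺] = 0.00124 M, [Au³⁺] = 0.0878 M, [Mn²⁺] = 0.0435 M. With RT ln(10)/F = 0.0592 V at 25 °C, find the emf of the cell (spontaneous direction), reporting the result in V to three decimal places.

MnO₄⁻/Mn²⁺ is the cathode (higher E°), Au³⁺/Au⁺ the anode: E°cell = +1.54 − (+1.42) = +0.12 V, n = 10.
Overall: 2 MnO₄⁻(aq) + 16 H⁺(aq) + 5 Au⁺(aq) → 2 Mn²⁺(aq) + 8 H₂O(l) + 5 Au³⁺(aq)
Q = [Mn²⁺]^2·[Au³⁺]^5 / ([MnO₄⁻]^2·[H⁺]^16·[Au⁺]^5); log Q = 16.738.
E = E° − (0.0592/n) log Q = +0.12 − (0.0592/10)(16.738) = +0.021 V.

+0.021 V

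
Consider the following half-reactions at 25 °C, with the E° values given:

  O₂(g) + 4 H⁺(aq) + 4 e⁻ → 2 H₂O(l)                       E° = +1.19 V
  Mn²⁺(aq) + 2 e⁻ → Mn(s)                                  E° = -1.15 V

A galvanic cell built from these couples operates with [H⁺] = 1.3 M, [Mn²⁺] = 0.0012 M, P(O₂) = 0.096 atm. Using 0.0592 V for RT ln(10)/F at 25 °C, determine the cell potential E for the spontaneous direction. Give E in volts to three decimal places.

+2.418 V

O₂/H₂O is the cathode (higher E°), Mn²⁺/Mn the anode: E°cell = +1.19 − (-1.15) = +2.34 V, n = 4.
Overall: O₂(g) + 4 H⁺(aq) + 2 Mn(s) → 2 H₂O(l) + 2 Mn²⁺(aq)
Q = [Mn²⁺]^2 / (P(O₂)·[H⁺]^4); log Q = -5.280.
E = E° − (0.0592/n) log Q = +2.34 − (0.0592/4)(-5.280) = +2.418 V.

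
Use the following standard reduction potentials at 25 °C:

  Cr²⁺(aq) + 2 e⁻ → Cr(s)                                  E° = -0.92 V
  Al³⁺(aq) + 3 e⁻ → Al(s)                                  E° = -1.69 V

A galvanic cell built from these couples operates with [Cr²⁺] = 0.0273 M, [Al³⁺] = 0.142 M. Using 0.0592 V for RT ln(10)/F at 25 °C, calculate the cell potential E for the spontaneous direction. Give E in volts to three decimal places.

Cr²⁺/Cr is the cathode (higher E°), Al³⁺/Al the anode: E°cell = -0.92 − (-1.69) = +0.77 V, n = 6.
Overall: 3 Cr²⁺(aq) + 2 Al(s) → 3 Cr(s) + 2 Al³⁺(aq)
Q = [Al³⁺]^2 / ([Cr²⁺]^3); log Q = 2.996.
E = E° − (0.0592/n) log Q = +0.77 − (0.0592/6)(2.996) = +0.740 V.

+0.740 V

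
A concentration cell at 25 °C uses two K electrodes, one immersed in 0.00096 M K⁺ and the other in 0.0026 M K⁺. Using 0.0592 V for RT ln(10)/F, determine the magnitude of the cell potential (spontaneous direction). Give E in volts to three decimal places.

+0.026 V

For a concentration cell E°cell = 0. The 0.0026 M side is the cathode (reduction is favoured where [K⁺] is higher).
With n = 1, E = −(0.0592/1) log([K⁺]ₐₙ/[K⁺]꜀ₐₜ) = −(0.0592/1) log(0.00096/0.0026) = −(0.0592/1)(-0.433) = +0.026 V.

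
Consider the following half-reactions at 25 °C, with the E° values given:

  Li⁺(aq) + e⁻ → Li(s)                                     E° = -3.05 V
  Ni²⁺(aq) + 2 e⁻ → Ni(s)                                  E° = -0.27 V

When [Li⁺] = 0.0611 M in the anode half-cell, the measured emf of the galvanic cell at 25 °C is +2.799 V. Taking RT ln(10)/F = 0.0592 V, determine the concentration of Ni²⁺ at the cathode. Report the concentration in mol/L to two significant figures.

0.016 M

Ni²⁺/Ni is the cathode, Li⁺/Li the anode: E°cell = +2.78 V, n = 2.
Overall reaction: Ni²⁺(aq) + 2 Li(s) → Ni(s) + 2 Li⁺(aq); Q = [Li⁺]^2/[Ni²⁺]^1.
From E = E° − (0.0592/n) log Q: log Q = (E° − E)·n/0.0592 = (+2.78 − (+2.799))·2/0.0592 = -0.6419.
So 1·log[Ni²⁺] = 2·log(0.0611) − log Q = -2.4279 − (-0.6419) = -1.7860; [Ni²⁺] = 10^(-1.7860) ≈ 0.016 M.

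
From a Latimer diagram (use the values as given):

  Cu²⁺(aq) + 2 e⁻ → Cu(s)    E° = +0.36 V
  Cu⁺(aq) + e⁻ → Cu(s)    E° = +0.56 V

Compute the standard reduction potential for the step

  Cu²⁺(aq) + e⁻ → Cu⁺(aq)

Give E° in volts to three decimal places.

+0.160 V

Sequential free energies add, so n₃E°₃ = n₁E°₁ + n₂E°₂.
With n₃ = 2, and the known step contributing 1×(+0.56) V, the unknown satisfies 1·E° = 2×(+0.36) − 1×(+0.56) = +0.160.
E° = +0.160 / 1 = +0.160 V.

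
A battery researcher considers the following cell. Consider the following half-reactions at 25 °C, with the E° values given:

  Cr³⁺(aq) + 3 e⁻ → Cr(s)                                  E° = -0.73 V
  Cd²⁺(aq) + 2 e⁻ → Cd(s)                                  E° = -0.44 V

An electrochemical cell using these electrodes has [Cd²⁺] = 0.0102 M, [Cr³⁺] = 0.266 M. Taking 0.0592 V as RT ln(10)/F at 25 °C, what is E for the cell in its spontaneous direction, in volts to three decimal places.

+0.242 V

Cd²⁺/Cd is the cathode (higher E°), Cr³⁺/Cr the anode: E°cell = -0.44 − (-0.73) = +0.29 V, n = 6.
Overall: 3 Cd²⁺(aq) + 2 Cr(s) → 3 Cd(s) + 2 Cr³⁺(aq)
Q = [Cr³⁺]^2 / ([Cd²⁺]^3); log Q = 4.824.
E = E° − (0.0592/n) log Q = +0.29 − (0.0592/6)(4.824) = +0.242 V.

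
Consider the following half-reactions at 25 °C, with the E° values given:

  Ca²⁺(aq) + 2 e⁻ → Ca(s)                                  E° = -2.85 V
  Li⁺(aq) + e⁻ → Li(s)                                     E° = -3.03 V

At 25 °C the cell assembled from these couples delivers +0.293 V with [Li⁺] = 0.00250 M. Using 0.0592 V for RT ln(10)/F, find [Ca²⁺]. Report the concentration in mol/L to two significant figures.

0.041 M

Ca²⁺/Ca is the cathode, Li⁺/Li the anode: E°cell = +0.18 V, n = 2.
Overall reaction: Ca²⁺(aq) + 2 Li(s) → Ca(s) + 2 Li⁺(aq); Q = [Li⁺]^2/[Ca²⁺]^1.
From E = E° − (0.0592/n) log Q: log Q = (E° − E)·n/0.0592 = (+0.18 − (+0.293))·2/0.0592 = -3.8176.
So 1·log[Ca²⁺] = 2·log(0.0025) − log Q = -5.2041 − (-3.8176) = -1.3865; [Ca²⁺] = 10^(-1.3865) ≈ 0.041 M.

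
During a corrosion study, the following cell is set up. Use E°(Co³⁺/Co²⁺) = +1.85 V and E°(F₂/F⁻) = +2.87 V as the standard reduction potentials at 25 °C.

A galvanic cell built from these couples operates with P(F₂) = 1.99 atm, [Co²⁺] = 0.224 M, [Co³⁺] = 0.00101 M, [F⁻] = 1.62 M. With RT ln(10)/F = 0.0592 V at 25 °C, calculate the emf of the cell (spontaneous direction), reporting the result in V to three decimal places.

F₂/F⁻ is the cathode (higher E°), Co³⁺/Co²⁺ the anode: E°cell = +2.87 − (+1.85) = +1.02 V, n = 2.
Overall: F₂(g) + 2 Co²⁺(aq) → 2 F⁻(aq) + 2 Co³⁺(aq)
Q = [F⁻]^2·[Co³⁺]^2 / (P(F₂)·[Co²⁺]^2); log Q = -4.572.
E = E° − (0.0592/n) log Q = +1.02 − (0.0592/2)(-4.572) = +1.155 V.

+1.155 V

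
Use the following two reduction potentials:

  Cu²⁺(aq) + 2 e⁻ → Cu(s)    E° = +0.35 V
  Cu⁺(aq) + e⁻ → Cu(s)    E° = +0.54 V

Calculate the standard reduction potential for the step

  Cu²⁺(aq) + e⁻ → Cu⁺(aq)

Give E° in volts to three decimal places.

Sequential free energies add, so n₃E°₃ = n₁E°₁ + n₂E°₂.
With n₃ = 2, and the known step contributing 1×(+0.54) V, the unknown satisfies 1·E° = 2×(+0.35) − 1×(+0.54) = +0.160.
E° = +0.160 / 1 = +0.160 V.

+0.160 V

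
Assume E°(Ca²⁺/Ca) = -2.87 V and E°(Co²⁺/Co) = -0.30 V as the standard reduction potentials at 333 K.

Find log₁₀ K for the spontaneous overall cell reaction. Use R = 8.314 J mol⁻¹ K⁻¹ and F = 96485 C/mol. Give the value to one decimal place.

Cathode: Co²⁺/Co; anode: Ca²⁺/Ca. E°cell = (-0.30) − (-2.87) = +2.57 V, with n = 2.
ΔG° = −nFE° = −RT ln K, so ln K = nFE°/(RT) = (2)(96485)(+2.57) / ((8.314)(333)) = 179.130.
log₁₀ K = 179.130 / ln 10 = 77.8.

77.8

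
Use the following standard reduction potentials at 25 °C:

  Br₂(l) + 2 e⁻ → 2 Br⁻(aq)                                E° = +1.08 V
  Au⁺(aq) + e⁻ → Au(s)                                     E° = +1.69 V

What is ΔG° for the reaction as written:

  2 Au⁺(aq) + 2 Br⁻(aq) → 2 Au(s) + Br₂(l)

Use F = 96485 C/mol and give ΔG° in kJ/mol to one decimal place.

-117.7 kJ/mol

As written, Au⁺/Au is reduced (cathode) and Br₂/Br⁻ is oxidised (anode), so E°cell = (+1.69) − (+1.08) = +0.61 V.
Balancing electrons gives n = 2.
ΔG° = −nFE° = −(2)(96485)(+0.61) = -117,712 J = -117.7 kJ/mol.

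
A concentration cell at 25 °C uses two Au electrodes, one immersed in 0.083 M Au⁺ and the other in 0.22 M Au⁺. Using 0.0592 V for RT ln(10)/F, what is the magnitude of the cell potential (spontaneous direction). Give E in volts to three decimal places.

For a concentration cell E°cell = 0. The 0.22 M side is the cathode (reduction is favoured where [Au⁺] is higher).
With n = 1, E = −(0.0592/1) log([Au⁺]ₐₙ/[Au⁺]꜀ₐₜ) = −(0.0592/1) log(0.083/0.22) = −(0.0592/1)(-0.423) = +0.025 V.

+0.025 V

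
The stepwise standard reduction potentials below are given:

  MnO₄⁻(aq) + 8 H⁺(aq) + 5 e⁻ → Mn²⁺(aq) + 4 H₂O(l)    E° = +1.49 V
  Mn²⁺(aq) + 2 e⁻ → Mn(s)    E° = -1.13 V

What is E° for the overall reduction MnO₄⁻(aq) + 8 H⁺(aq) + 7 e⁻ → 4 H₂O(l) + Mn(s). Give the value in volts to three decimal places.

+0.741 V

Since ΔG° = −nFE° is additive over sequential reductions, n₃E°₃ = n₁E°₁ + n₂E°₂.
E°₃ = (5×+1.49 + 2×-1.13) / 7 = (+5.190) / 7 = +0.741 V.
E° values themselves are not directly additive — weighting by electron count is essential.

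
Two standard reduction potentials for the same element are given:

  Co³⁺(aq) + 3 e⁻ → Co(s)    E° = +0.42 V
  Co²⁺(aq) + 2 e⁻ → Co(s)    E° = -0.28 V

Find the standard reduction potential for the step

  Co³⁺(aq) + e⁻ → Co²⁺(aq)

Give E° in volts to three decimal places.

+1.820 V

Sequential free energies add, so n₃E°₃ = n₁E°₁ + n₂E°₂.
With n₃ = 3, and the known step contributing 2×(-0.28) V, the unknown satisfies 1·E° = 3×(+0.42) − 2×(-0.28) = +1.820.
E° = +1.820 / 1 = +1.820 V.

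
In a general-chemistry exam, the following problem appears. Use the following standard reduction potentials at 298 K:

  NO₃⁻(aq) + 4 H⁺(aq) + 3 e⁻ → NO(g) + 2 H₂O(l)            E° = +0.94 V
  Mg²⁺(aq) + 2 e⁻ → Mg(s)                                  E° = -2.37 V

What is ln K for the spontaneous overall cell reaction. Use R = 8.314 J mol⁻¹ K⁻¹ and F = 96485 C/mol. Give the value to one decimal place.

Cathode: NO₃⁻/NO; anode: Mg²⁺/Mg. E°cell = (+0.94) − (-2.37) = +3.31 V, with n = 6.
ΔG° = −nFE° = −RT ln K, so ln K = nFE°/(RT) = (6)(96485)(+3.31) / ((8.314)(298)) = 773.415.

773.4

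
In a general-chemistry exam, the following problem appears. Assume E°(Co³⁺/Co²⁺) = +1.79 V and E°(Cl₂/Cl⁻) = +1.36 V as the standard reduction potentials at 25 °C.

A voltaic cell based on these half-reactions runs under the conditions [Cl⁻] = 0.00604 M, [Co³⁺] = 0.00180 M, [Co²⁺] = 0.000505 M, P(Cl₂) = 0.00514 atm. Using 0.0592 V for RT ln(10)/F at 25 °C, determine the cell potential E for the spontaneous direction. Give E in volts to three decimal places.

+0.399 V

Co³⁺/Co²⁺ is the cathode (higher E°), Cl₂/Cl⁻ the anode: E°cell = +1.79 − (+1.36) = +0.43 V, n = 2.
Overall: 2 Co³⁺(aq) + 2 Cl⁻(aq) → 2 Co²⁺(aq) + Cl₂(g)
Q = [Co²⁺]^2·P(Cl₂) / ([Co³⁺]^2·[Cl⁻]^2); log Q = 1.045.
E = E° − (0.0592/n) log Q = +0.43 − (0.0592/2)(1.045) = +0.399 V.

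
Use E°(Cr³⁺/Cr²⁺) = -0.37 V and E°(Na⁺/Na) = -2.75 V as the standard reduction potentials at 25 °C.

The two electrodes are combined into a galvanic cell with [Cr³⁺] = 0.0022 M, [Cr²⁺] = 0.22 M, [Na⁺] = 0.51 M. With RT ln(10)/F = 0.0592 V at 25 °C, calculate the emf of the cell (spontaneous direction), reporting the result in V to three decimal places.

+2.279 V

Cr³⁺/Cr²⁺ is the cathode (higher E°), Na⁺/Na the anode: E°cell = -0.37 − (-2.75) = +2.38 V, n = 1.
Overall: Cr³⁺(aq) + Na(s) → Cr²⁺(aq) + Na⁺(aq)
Q = [Cr²⁺]·[Na⁺] / ([Cr³⁺]); log Q = 1.708.
E = E° − (0.0592/n) log Q = +2.38 − (0.0592/1)(1.708) = +2.279 V.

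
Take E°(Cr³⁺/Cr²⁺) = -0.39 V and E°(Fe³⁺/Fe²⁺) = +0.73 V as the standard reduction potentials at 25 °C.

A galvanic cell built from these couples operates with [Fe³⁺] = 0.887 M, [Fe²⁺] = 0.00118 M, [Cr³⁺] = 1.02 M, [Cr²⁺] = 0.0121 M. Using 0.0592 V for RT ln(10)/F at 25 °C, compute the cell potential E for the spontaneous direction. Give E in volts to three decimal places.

+1.176 V

Fe³⁺/Fe²⁺ is the cathode (higher E°), Cr³⁺/Cr²⁺ the anode: E°cell = +0.73 − (-0.39) = +1.12 V, n = 1.
Overall: Fe³⁺(aq) + Cr²⁺(aq) → Fe²⁺(aq) + Cr³⁺(aq)
Q = [Fe²⁺]·[Cr³⁺] / ([Fe³⁺]·[Cr²⁺]); log Q = -0.950.
E = E° − (0.0592/n) log Q = +1.12 − (0.0592/1)(-0.950) = +1.176 V.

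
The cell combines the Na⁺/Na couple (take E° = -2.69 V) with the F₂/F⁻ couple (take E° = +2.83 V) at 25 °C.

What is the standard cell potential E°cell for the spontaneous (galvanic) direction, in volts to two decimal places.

+5.52 V

The F₂/F⁻ couple has the higher reduction potential, so it is the cathode; Na⁺/Na is oxidised at the anode.
E°cell = E°(cathode) − E°(anode) = (+2.83) − (-2.69) = +5.52 V.
Since E°cell > 0, the reaction is spontaneous under standard conditions.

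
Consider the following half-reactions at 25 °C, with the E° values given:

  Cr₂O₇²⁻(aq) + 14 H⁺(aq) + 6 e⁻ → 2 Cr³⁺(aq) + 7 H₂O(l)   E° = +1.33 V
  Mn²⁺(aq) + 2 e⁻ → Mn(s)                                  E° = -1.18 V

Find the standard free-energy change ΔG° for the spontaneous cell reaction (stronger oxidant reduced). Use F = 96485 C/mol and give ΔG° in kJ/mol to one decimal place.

-1453.1 kJ/mol

Cr₂O₇²⁻/Cr³⁺ (E° = +1.33 V) is the cathode; Mn²⁺/Mn (E° = -1.18 V) is the anode, so E°cell = +2.51 V.
Balancing electrons gives n = 6 (lcm of 6 and 2).
ΔG° = −nFE° = −(6)(96485)(+2.51) = -1,453,064 J = -1453.1 kJ/mol.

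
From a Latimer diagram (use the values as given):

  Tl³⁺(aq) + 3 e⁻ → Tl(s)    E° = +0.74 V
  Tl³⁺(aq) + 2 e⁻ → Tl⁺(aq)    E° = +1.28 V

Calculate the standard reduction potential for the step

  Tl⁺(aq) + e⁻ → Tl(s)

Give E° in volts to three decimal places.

-0.340 V

Sequential free energies add, so n₃E°₃ = n₁E°₁ + n₂E°₂.
With n₃ = 3, and the known step contributing 2×(+1.28) V, the unknown satisfies 1·E° = 3×(+0.74) − 2×(+1.28) = -0.340.
E° = -0.340 / 1 = -0.340 V.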